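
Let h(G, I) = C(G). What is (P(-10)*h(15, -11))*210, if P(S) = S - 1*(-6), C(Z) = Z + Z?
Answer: -25200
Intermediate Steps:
C(Z) = 2*Z
P(S) = 6 + S (P(S) = S + 6 = 6 + S)
h(G, I) = 2*G
(P(-10)*h(15, -11))*210 = ((6 - 10)*(2*15))*210 = -4*30*210 = -120*210 = -25200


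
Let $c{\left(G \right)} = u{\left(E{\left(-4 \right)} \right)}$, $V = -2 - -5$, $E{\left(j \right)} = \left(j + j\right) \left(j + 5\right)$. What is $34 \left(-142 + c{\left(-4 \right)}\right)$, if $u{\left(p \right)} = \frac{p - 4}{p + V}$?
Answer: $- \frac{23732}{5} \approx -4746.4$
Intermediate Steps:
$E{\left(j \right)} = 2 j \left(5 + j\right)$
$V = 3$ ($V = -2 + 5 = 3$)
$u{\left(p \right)} = \frac{-4 + p}{3 + p}$ ($u{\left(p \right)} = \frac{p - 4}{p + 3} = \frac{-4 + p}{3 + p}$)
$c{\left(G \right)} = \frac{12}{5}$ ($c{\left(G \right)} = \frac{-4 + 2 \left(-4\right) \left(5 - 4\right)}{3 + 2 \left(-4\right) \left(5 - 4\right)} = \frac{-4 + 2 \left(-4\right) 1}{3 + 2 \left(-4\right) 1} = \frac{-4 - 8}{3 - 8} = \frac{1}{-5} \left(-12\right) = \left(- \frac{1}{5}\right) \left(-12\right) = \frac{12}{5}$)
$34 \left(-142 + c{\left(-4 \right)}\right) = 34 \left(-142 + \frac{12}{5}\right) = 34 \left(- \frac{698}{5}\right) = - \frac{23732}{5}$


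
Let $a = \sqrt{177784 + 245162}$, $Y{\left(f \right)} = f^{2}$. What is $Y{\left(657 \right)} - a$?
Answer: $431649 - 3 \sqrt{46994} \approx 4.31 \cdot 10^{5}$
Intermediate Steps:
$a = 3 \sqrt{46994}$ ($a = \sqrt{422946} = 3 \sqrt{46994} \approx 650.34$)
$Y{\left(657 \right)} - a = 657^{2} - 3 \sqrt{46994} = 431649 - 3 \sqrt{46994}$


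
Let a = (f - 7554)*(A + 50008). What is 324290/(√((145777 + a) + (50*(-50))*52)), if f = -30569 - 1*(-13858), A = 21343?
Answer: -162145*I*√1731316238/865658119 ≈ -7.7937*I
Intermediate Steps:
f = -16711 (f = -30569 + 13858 = -16711)
a = -1731332015 (a = (-16711 - 7554)*(21343 + 50008) = -24265*71351 = -1731332015)
324290/(√((145777 + a) + (50*(-50))*52)) = 324290/(√((145777 - 1731332015) + (50*(-50))*52)) = 324290/(√(-1731186238 - 2500*52)) = 324290/(√(-1731186238 - 130000)) = 324290/(√(-1731316238)) = 324290/((I*√1731316238)) = 324290*(-I*√1731316238/1731316238) = -162145*I*√1731316238/865658119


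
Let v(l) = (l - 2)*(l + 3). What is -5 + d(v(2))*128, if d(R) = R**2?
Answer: -5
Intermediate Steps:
v(l) = (-2 + l)*(3 + l)
-5 + d(v(2))*128 = -5 + (-6 + 2 + 2**2)**2*128 = -5 + (-6 + 2 + 4)**2*128 = -5 + 0**2*128 = -5 + 0*128 = -5 + 0 = -5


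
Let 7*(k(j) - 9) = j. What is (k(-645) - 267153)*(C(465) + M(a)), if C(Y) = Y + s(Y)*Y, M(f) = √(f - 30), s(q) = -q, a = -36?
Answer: 403612091280/7 - 1870653*I*√66/7 ≈ 5.7659e+10 - 2.171e+6*I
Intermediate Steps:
M(f) = √(-30 + f)
k(j) = 9 + j/7
C(Y) = Y - Y² (C(Y) = Y + (-Y)*Y = Y - Y²)
(k(-645) - 267153)*(C(465) + M(a)) = ((9 + (⅐)*(-645)) - 267153)*(465*(1 - 1*465) + √(-30 - 36)) = ((9 - 645/7) - 267153)*(465*(1 - 465) + √(-66)) = (-582/7 - 267153)*(465*(-464) + I*√66) = -1870653*(-215760 + I*√66)/7 = 403612091280/7 - 1870653*I*√66/7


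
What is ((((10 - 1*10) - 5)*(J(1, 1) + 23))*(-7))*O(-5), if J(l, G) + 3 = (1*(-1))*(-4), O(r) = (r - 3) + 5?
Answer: -2520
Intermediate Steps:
O(r) = 2 + r (O(r) = (-3 + r) + 5 = 2 + r)
J(l, G) = 1 (J(l, G) = -3 + (1*(-1))*(-4) = -3 - 1*(-4) = -3 + 4 = 1)
((((10 - 1*10) - 5)*(J(1, 1) + 23))*(-7))*O(-5) = ((((10 - 1*10) - 5)*(1 + 23))*(-7))*(2 - 5) = ((((10 - 10) - 5)*24)*(-7))*(-3) = (((0 - 5)*24)*(-7))*(-3) = (-5*24*(-7))*(-3) = -120*(-7)*(-3) = 840*(-3) = -2520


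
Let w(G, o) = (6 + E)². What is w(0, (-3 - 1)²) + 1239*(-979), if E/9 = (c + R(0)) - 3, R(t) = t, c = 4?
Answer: -1212756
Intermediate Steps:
E = 9 (E = 9*((4 + 0) - 3) = 9*(4 - 3) = 9*1 = 9)
w(G, o) = 225 (w(G, o) = (6 + 9)² = 15² = 225)
w(0, (-3 - 1)²) + 1239*(-979) = 225 + 1239*(-979) = 225 - 1212981 = -1212756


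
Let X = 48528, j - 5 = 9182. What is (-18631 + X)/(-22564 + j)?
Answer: -4271/1911 ≈ -2.2350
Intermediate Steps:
j = 9187 (j = 5 + 9182 = 9187)
(-18631 + X)/(-22564 + j) = (-18631 + 48528)/(-22564 + 9187) = 29897/(-13377) = 29897*(-1/13377) = -4271/1911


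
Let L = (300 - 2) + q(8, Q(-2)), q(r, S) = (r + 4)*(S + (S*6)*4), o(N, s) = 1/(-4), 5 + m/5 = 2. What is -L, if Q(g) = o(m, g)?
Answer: -223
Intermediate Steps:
m = -15 (m = -25 + 5*2 = -25 + 10 = -15)
o(N, s) = -¼
Q(g) = -¼
q(r, S) = 25*S*(4 + r) (q(r, S) = (4 + r)*(S + (6*S)*4) = (4 + r)*(S + 24*S) = (4 + r)*(25*S) = 25*S*(4 + r))
L = 223 (L = (300 - 2) + 25*(-¼)*(4 + 8) = 298 + 25*(-¼)*12 = 298 - 75 = 223)
-L = -1*223 = -223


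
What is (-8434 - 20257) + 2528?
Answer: -26163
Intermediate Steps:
(-8434 - 20257) + 2528 = -28691 + 2528 = -26163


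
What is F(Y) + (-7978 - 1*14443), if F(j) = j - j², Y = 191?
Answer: -58711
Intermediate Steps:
F(Y) + (-7978 - 1*14443) = 191*(1 - 1*191) + (-7978 - 1*14443) = 191*(1 - 191) + (-7978 - 14443) = 191*(-190) - 22421 = -36290 - 22421 = -58711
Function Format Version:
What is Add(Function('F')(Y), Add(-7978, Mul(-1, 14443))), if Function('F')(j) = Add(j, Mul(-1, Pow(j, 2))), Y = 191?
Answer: -58711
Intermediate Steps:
Add(Function('F')(Y), Add(-7978, Mul(-1, 14443))) = Add(Mul(191, Add(1, Mul(-1, 191))), Add(-7978, Mul(-1, 14443))) = Add(Mul(191, Add(1, -191)), Add(-7978, -14443)) = Add(Mul(191, -190), -22421) = Add(-36290, -22421) = -58711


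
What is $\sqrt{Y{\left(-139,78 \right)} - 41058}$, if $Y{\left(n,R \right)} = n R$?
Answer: $10 i \sqrt{519} \approx 227.82 i$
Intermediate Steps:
$Y{\left(n,R \right)} = R n$
$\sqrt{Y{\left(-139,78 \right)} - 41058} = \sqrt{78 \left(-139\right) - 41058} = \sqrt{-10842 - 41058} = \sqrt{-51900} = 10 i \sqrt{519}$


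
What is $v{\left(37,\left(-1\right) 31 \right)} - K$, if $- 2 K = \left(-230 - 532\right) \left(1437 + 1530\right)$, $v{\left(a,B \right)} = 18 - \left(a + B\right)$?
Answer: $-1130415$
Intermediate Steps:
$v{\left(a,B \right)} = 18 - B - a$ ($v{\left(a,B \right)} = 18 - \left(B + a\right) = 18 - B - a$)
$K = 1130427$ ($K = - \frac{\left(-230 - 532\right) \left(1437 + 1530\right)}{2} = - \frac{\left(-762\right) 2967}{2} = \left(- \frac{1}{2}\right) \left(-2260854\right) = 1130427$)
$v{\left(37,\left(-1\right) 31 \right)} - K = \left(18 - \left(-1\right) 31 - 37\right) - 1130427 = \left(18 - -31 - 37\right) - 1130427 = \left(18 + 31 - 37\right) - 1130427 = 12 - 1130427 = -1130415$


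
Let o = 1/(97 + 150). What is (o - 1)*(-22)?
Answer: 5412/247 ≈ 21.911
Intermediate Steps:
o = 1/247 ≈ 0.0040486
(o - 1)*(-22) = (1/247 - 1)*(-22) = -246/247*(-22) = 5412/247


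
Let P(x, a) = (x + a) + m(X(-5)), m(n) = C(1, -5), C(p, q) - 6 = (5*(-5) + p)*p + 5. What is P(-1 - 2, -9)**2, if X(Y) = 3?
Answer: 625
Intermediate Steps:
C(p, q) = 11 + p*(-25 + p) (C(p, q) = 6 + ((5*(-5) + p)*p + 5) = 6 + ((-25 + p)*p + 5) = 6 + (p*(-25 + p) + 5) = 6 + (5 + p*(-25 + p)) = 11 + p*(-25 + p))
m(n) = -13 (m(n) = 11 + 1**2 - 25*1 = 11 + 1 - 25 = -13)
P(x, a) = -13 + a + x (P(x, a) = (x + a) - 13 = (a + x) - 13 = -13 + a + x)
P(-1 - 2, -9)**2 = (-13 - 9 + (-1 - 2))**2 = (-13 - 9 - 3)**2 = (-25)**2 = 625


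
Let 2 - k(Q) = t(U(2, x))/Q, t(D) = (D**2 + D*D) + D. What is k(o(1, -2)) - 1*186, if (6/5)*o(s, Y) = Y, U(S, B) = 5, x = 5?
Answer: -151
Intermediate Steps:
t(D) = D + 2*D**2 (t(D) = (D**2 + D**2) + D = 2*D**2 + D = D + 2*D**2)
o(s, Y) = 5*Y/6
k(Q) = 2 - 55/Q (k(Q) = 2 - 5*(1 + 2*5)/Q = 2 - 5*(1 + 10)/Q = 2 - 5*11/Q = 2 - 55/Q)
k(o(1, -2)) - 1*186 = (2 - 55/((5/6)*(-2))) - 1*186 = (2 - 55/(-5/3)) - 186 = (2 - 55*(-3/5)) - 186 = (2 + 33) - 186 = 35 - 186 = -151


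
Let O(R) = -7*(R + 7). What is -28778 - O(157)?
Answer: -27630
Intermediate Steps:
O(R) = -49 - 7*R (O(R) = -7*(7 + R) = -49 - 7*R)
-28778 - O(157) = -28778 - (-49 - 7*157) = -28778 - (-49 - 1099) = -28778 - 1*(-1148) = -28778 + 1148 = -27630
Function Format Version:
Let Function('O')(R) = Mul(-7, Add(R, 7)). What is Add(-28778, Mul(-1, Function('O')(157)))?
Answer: -27630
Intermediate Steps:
Function('O')(R) = Add(-49, Mul(-7, R)) (Function('O')(R) = Mul(-7, Add(7, R)) = Add(-49, Mul(-7, R)))
Add(-28778, Mul(-1, Function('O')(157))) = Add(-28778, Mul(-1, Add(-49, Mul(-7, 157)))) = Add(-28778, Mul(-1, Add(-49, -1099))) = Add(-28778, Mul(-1, -1148)) = Add(-28778, 1148) = -27630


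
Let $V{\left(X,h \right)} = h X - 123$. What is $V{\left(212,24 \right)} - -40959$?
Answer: $45924$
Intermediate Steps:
$V{\left(X,h \right)} = -123 + X h$ ($V{\left(X,h \right)} = X h - 123 = -123 + X h$)
$V{\left(212,24 \right)} - -40959 = \left(-123 + 212 \cdot 24\right) - -40959 = \left(-123 + 5088\right) + 40959 = 4965 + 40959 = 45924$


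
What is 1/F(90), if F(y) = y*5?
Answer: 1/450 ≈ 0.0022222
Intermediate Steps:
F(y) = 5*y
1/F(90) = 1/(5*90) = 1/450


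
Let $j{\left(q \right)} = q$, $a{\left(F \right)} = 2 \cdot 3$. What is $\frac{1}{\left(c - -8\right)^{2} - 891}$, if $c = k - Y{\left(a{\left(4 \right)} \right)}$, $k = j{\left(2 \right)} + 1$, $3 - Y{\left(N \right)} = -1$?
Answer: $- \frac{1}{842} \approx -0.0011876$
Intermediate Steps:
$a{\left(F \right)} = 6$
$Y{\left(N \right)} = 4$ ($Y{\left(N \right)} = 3 - -1 = 3 + 1 = 4$)
$k = 3$ ($k = 2 + 1 = 3$)
$c = -1$ ($c = 3 - 4 = -1$)
$\frac{1}{\left(c - -8\right)^{2} - 891} = \frac{1}{\left(-1 - -8\right)^{2} - 891} = \frac{1}{\left(-1 + 8\right)^{2} - 891} = \frac{1}{7^{2} - 891} = \frac{1}{49 - 891} = \frac{1}{-842} = - \frac{1}{842}$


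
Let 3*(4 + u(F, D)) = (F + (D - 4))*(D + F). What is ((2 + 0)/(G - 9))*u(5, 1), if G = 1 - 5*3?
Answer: 0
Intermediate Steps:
G = -14 (G = 1 - 15 = -14)
u(F, D) = -4 + (D + F)*(-4 + D + F)/3 (u(F, D) = -4 + ((F + (D - 4))*(D + F))/3 = -4 + ((F + (-4 + D))*(D + F))/3 = -4 + ((-4 + D + F)*(D + F))/3 = -4 + ((D + F)*(-4 + D + F))/3 = -4 + (D + F)*(-4 + D + F)/3)
((2 + 0)/(G - 9))*u(5, 1) = ((2 + 0)/(-14 - 9))*(-4 - 4/3*1 - 4/3*5 + (⅓)*1² + (⅓)*5² + (⅔)*1*5) = (2/(-23))*(-4 - 4/3 - 20/3 + (⅓)*1 + (⅓)*25 + 10/3) = (2*(-1/23))*(-4 - 4/3 - 20/3 + ⅓ + 25/3 + 10/3) = -2/23*0 = 0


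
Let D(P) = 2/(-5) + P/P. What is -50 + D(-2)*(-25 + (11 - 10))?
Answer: -322/5 ≈ -64.400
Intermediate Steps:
D(P) = ⅗ (D(P) = 2*(-⅕) + 1 = -⅖ + 1 = ⅗)
-50 + D(-2)*(-25 + (11 - 10)) = -50 + 3*(-25 + (11 - 10))/5 = -50 + 3*(-25 + 1)/5 = -50 + (⅗)*(-24) = -50 - 72/5 = -322/5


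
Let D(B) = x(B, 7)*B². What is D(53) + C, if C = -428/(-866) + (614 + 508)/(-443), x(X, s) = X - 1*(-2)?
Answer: 29634685381/191819 ≈ 1.5449e+5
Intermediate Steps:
x(X, s) = 2 + X (x(X, s) = X + 2 = 2 + X)
D(B) = B²*(2 + B) (D(B) = (2 + B)*B² = B²*(2 + B))
C = -391024/191819 (C = -428*(-1/866) + 1122*(-1/443) = 214/433 - 1122/443 = -391024/191819 ≈ -2.0385)
D(53) + C = 53²*(2 + 53) - 391024/191819 = 2809*55 - 391024/191819 = 154495 - 391024/191819 = 29634685381/191819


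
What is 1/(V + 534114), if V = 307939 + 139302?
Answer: 1/981355 ≈ 1.0190e-6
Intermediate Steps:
V = 447241
1/(V + 534114) = 1/(447241 + 534114) = 1/981355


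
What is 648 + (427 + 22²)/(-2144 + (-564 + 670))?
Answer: 1319713/2038 ≈ 647.55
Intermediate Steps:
648 + (427 + 22²)/(-2144 + (-564 + 670)) = 648 + (427 + 484)/(-2144 + 106) = 648 + 911/(-2038) = 648 + 911*(-1/2038) = 648 - 911/2038 = 1319713/2038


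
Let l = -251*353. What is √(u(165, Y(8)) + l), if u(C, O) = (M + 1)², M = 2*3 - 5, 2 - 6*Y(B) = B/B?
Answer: I*√88599 ≈ 297.66*I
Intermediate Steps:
Y(B) = ⅙ (Y(B) = ⅓ - B/(6*B) = ⅓ - ⅙*1 = ⅓ - ⅙ = ⅙)
M = 1 (M = 6 - 5 = 1)
u(C, O) = 4 (u(C, O) = (1 + 1)² = 2² = 4)
l = -88603
√(u(165, Y(8)) + l) = √(4 - 88603) = √(-88599) = I*√88599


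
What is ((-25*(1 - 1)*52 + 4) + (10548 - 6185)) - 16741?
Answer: -12374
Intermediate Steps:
((-25*(1 - 1)*52 + 4) + (10548 - 6185)) - 16741 = ((-25*0*52 + 4) + 4363) - 16741 = ((-5*0*52 + 4) + 4363) - 16741 = ((0*52 + 4) + 4363) - 16741 = ((0 + 4) + 4363) - 16741 = (4 + 4363) - 16741 = 4367 - 16741 = -12374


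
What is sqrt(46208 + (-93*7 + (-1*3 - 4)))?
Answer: 5*sqrt(1822) ≈ 213.42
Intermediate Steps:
sqrt(46208 + (-93*7 + (-1*3 - 4))) = sqrt(46208 + (-651 + (-3 - 4))) = sqrt(46208 + (-651 - 7)) = sqrt(46208 - 658) = sqrt(45550) = 5*sqrt(1822)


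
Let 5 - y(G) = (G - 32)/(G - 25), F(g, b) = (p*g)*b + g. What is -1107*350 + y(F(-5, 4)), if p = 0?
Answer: -11623387/30 ≈ -3.8745e+5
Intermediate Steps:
F(g, b) = g (F(g, b) = (0*g)*b + g = 0*b + g = 0 + g = g)
y(G) = 5 - (-32 + G)/(-25 + G) (y(G) = 5 - (G - 32)/(G - 25) = 5 - (-32 + G)/(-25 + G))
-1107*350 + y(F(-5, 4)) = -1107*350 + (-93 + 4*(-5))/(-25 - 5) = -387450 + (-93 - 20)/(-30) = -387450 - 1/30*(-113) = -387450 + 113/30 = -11623387/30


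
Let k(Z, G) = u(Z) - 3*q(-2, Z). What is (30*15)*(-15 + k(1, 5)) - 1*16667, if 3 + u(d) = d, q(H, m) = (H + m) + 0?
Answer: -22967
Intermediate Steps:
q(H, m) = H + m
u(d) = -3 + d
k(Z, G) = 3 - 2*Z (k(Z, G) = (-3 + Z) - 3*(-2 + Z) = (-3 + Z) + (6 - 3*Z) = 3 - 2*Z)
(30*15)*(-15 + k(1, 5)) - 1*16667 = (30*15)*(-15 + (3 - 2*1)) - 1*16667 = 450*(-15 + (3 - 2)) - 16667 = 450*(-15 + 1) - 16667 = 450*(-14) - 16667 = -6300 - 16667 = -22967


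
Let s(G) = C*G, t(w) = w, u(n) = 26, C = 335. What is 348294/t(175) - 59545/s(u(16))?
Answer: 604644073/304850 ≈ 1983.4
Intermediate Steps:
s(G) = 335*G
348294/t(175) - 59545/s(u(16)) = 348294/175 - 59545/(335*26) = 348294*(1/175) - 59545/8710 = 348294/175 - 59545*1/8710 = 348294/175 - 11909/1742 = 604644073/304850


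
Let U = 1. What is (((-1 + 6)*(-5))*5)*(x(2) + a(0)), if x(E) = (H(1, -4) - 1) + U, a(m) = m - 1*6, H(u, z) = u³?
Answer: 625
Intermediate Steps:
a(m) = -6 + m (a(m) = m - 6 = -6 + m)
x(E) = 1 (x(E) = (1³ - 1) + 1 = (1 - 1) + 1 = 0 + 1 = 1)
(((-1 + 6)*(-5))*5)*(x(2) + a(0)) = (((-1 + 6)*(-5))*5)*(1 + (-6 + 0)) = ((5*(-5))*5)*(1 - 6) = -25*5*(-5) = -125*(-5) = 625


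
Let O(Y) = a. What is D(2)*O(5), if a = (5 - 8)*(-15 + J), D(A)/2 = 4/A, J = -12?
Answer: 324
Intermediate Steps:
D(A) = 8/A (D(A) = 2*(4/A) = 8/A)
a = 81 (a = (5 - 8)*(-15 - 12) = -3*(-27) = 81)
O(Y) = 81
D(2)*O(5) = (8/2)*81 = (8*(1/2))*81 = 4*81 = 324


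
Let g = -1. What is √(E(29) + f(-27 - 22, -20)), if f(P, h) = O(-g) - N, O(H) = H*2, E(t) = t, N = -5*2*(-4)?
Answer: 3*I ≈ 3.0*I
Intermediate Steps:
N = 40 (N = -10*(-4) = 40)
O(H) = 2*H
f(P, h) = -38 (f(P, h) = 2*(-1*(-1)) - 1*40 = 2*1 - 40 = 2 - 40 = -38)
√(E(29) + f(-27 - 22, -20)) = √(29 - 38) = √(-9) = 3*I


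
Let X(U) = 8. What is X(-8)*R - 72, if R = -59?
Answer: -544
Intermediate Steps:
X(-8)*R - 72 = 8*(-59) - 72 = -472 - 72 = -544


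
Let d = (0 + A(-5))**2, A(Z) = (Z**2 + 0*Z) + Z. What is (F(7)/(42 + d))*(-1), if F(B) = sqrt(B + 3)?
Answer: -sqrt(10)/442 ≈ -0.0071545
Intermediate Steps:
F(B) = sqrt(3 + B)
A(Z) = Z + Z**2 (A(Z) = (Z**2 + 0) + Z = Z**2 + Z = Z + Z**2)
d = 400 (d = (0 - 5*(1 - 5))**2 = (0 - 5*(-4))**2 = (0 + 20)**2 = 20**2 = 400)
(F(7)/(42 + d))*(-1) = (sqrt(3 + 7)/(42 + 400))*(-1) = (sqrt(10)/442)*(-1) = -sqrt(10)/442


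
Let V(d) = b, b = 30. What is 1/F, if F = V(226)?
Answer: 1/30 ≈ 0.033333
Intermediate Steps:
V(d) = 30
F = 30
1/F = 1/30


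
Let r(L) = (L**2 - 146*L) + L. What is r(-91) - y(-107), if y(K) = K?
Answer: 21583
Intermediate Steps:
r(L) = L**2 - 145*L
r(-91) - y(-107) = -91*(-145 - 91) - 1*(-107) = -91*(-236) + 107 = 21476 + 107 = 21583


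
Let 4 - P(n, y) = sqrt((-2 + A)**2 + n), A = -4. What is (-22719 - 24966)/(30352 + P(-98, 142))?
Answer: -241254310/153581133 - 15895*I*sqrt(62)/307162266 ≈ -1.5709 - 0.00040746*I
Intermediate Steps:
P(n, y) = 4 - sqrt(36 + n) (P(n, y) = 4 - sqrt((-2 - 4)**2 + n) = 4 - sqrt((-6)**2 + n) = 4 - sqrt(36 + n))
(-22719 - 24966)/(30352 + P(-98, 142)) = (-22719 - 24966)/(30352 + (4 - sqrt(36 - 98))) = -47685/(30352 + (4 - sqrt(-62))) = -47685/(30352 + (4 - I*sqrt(62))) = -47685/(30356 - I*sqrt(62))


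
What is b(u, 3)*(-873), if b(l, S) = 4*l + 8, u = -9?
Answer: 24444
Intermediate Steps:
b(l, S) = 8 + 4*l
b(u, 3)*(-873) = (8 + 4*(-9))*(-873) = (8 - 36)*(-873) = -28*(-873) = 24444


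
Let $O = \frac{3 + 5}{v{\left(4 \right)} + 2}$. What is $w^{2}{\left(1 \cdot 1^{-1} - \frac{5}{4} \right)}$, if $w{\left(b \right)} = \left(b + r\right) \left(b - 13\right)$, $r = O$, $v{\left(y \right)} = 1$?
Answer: $\frac{2362369}{2304} \approx 1025.3$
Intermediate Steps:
$O = \frac{8}{3}$ ($O = \frac{3 + 5}{1 + 2} = \frac{8}{3} \approx 2.6667$)
$r = \frac{8}{3} \approx 2.6667$
$w{\left(b \right)} = \left(-13 + b\right) \left(\frac{8}{3} + b\right)$ ($w{\left(b \right)} = \left(b + \frac{8}{3}\right) \left(b - 13\right) = \left(\frac{8}{3} + b\right) \left(-13 + b\right) = \left(-13 + b\right) \left(\frac{8}{3} + b\right)$)
$w^{2}{\left(1 \cdot 1^{-1} - \frac{5}{4} \right)} = \left(- \frac{104}{3} + \left(1 \cdot 1^{-1} - \frac{5}{4}\right)^{2} - \frac{31 \left(1 \cdot 1^{-1} - \frac{5}{4}\right)}{3}\right)^{2} = \left(- \frac{104}{3} + \left(1 \cdot 1 - \frac{5}{4}\right)^{2} - \frac{31 \left(1 \cdot 1 - \frac{5}{4}\right)}{3}\right)^{2} = \left(- \frac{104}{3} + \left(1 - \frac{5}{4}\right)^{2} - \frac{31 \left(1 - \frac{5}{4}\right)}{3}\right)^{2} = \left(- \frac{104}{3} + \left(- \frac{1}{4}\right)^{2} - - \frac{31}{12}\right)^{2} = \left(- \frac{104}{3} + \frac{1}{16} + \frac{31}{12}\right)^{2} = \left(- \frac{1537}{48}\right)^{2} = \frac{2362369}{2304}$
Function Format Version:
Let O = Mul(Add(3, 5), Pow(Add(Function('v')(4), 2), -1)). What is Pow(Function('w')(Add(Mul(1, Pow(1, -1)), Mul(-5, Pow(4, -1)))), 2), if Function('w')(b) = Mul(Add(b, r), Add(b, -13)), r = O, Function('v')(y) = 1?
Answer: Rational(2362369, 2304) ≈ 1025.3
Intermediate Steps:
O = Rational(8, 3) (O = Mul(Add(3, 5), Pow(Add(1, 2), -1)) = Mul(8, Pow(3, -1)) = Mul(8, Rational(1, 3)) = Rational(8, 3) ≈ 2.6667)
r = Rational(8, 3) ≈ 2.6667
Function('w')(b) = Mul(Add(-13, b), Add(Rational(8, 3), b)) (Function('w')(b) = Mul(Add(b, Rational(8, 3)), Add(b, -13)) = Mul(Add(Rational(8, 3), b), Add(-13, b)) = Mul(Add(-13, b), Add(Rational(8, 3), b)))
Pow(Function('w')(Add(Mul(1, Pow(1, -1)), Mul(-5, Pow(4, -1)))), 2) = Pow(Add(Rational(-104, 3), Pow(Add(Mul(1, Pow(1, -1)), Mul(-5, Pow(4, -1))), 2), Mul(Rational(-31, 3), Add(Mul(1, Pow(1, -1)), Mul(-5, Pow(4, -1))))), 2) = Pow(Add(Rational(-104, 3), Pow(Add(Mul(1, 1), Mul(-5, Rational(1, 4))), 2), Mul(Rational(-31, 3), Add(Mul(1, 1), Mul(-5, Rational(1, 4))))), 2) = Pow(Add(Rational(-104, 3), Pow(Add(1, Rational(-5, 4)), 2), Mul(Rational(-31, 3), Add(1, Rational(-5, 4)))), 2) = Pow(Add(Rational(-104, 3), Pow(Rational(-1, 4), 2), Mul(Rational(-31, 3), Rational(-1, 4))), 2) = Pow(Add(Rational(-104, 3), Rational(1, 16), Rational(31, 12)), 2) = Pow(Rational(-1537, 48), 2) = Rational(2362369, 2304)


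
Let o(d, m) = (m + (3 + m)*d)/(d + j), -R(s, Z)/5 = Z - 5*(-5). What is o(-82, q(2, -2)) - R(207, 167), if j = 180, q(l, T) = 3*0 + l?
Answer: 46836/49 ≈ 955.84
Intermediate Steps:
q(l, T) = l (q(l, T) = 0 + l = l)
R(s, Z) = -125 - 5*Z (R(s, Z) = -5*(Z - 5*(-5)) = -5*(Z + 25) = -5*(25 + Z) = -125 - 5*Z)
o(d, m) = (m + d*(3 + m))/(180 + d) (o(d, m) = (m + (3 + m)*d)/(d + 180) = (m + d*(3 + m))/(180 + d))
o(-82, q(2, -2)) - R(207, 167) = (2 + 3*(-82) - 82*2)/(180 - 82) - (-125 - 5*167) = (2 - 246 - 164)/98 - (-125 - 835) = (1/98)*(-408) - 1*(-960) = -204/49 + 960 = 46836/49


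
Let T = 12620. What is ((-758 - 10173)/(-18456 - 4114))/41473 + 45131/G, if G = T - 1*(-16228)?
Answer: 21122494881199/13501521878640 ≈ 1.5645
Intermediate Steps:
G = 28848 (G = 12620 - 1*(-16228) = 12620 + 16228 = 28848)
((-758 - 10173)/(-18456 - 4114))/41473 + 45131/G = ((-758 - 10173)/(-18456 - 4114))/41473 + 45131/28848 = -10931/(-22570)*(1/41473) + 45131*(1/28848) = -10931*(-1/22570)*(1/41473) + 45131/28848 = (10931/22570)*(1/41473) + 45131/28848 = 10931/936045610 + 45131/28848 = 21122494881199/13501521878640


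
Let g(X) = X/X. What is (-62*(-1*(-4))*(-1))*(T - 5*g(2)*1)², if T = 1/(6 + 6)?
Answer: 107911/18 ≈ 5995.1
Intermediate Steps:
g(X) = 1
T = 1/12 ≈ 0.083333
(-62*(-1*(-4))*(-1))*(T - 5*g(2)*1)² = (-62*(-1*(-4))*(-1))*(1/12 - 5*1*1)² = (-248*(-1))*(1/12 - 5*1)² = (-62*(-4))*(1/12 - 5)² = 248*(-59/12)² = 248*(3481/144) = 107911/18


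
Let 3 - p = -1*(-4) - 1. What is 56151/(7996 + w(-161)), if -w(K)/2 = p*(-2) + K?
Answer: 56151/8318 ≈ 6.7505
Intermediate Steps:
p = 0 (p = 3 - (-1*(-4) - 1) = 3 - (4 - 1) = 3 - 1*3 = 3 - 3 = 0)
w(K) = -2*K (w(K) = -2*(0*(-2) + K) = -2*(0 + K) = -2*K)
56151/(7996 + w(-161)) = 56151/(7996 - 2*(-161)) = 56151/(7996 + 322) = 56151/8318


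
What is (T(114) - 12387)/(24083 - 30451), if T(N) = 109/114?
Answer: 1412009/725952 ≈ 1.9450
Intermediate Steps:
T(N) = 109/114 (T(N) = 109*(1/114) = 109/114)
(T(114) - 12387)/(24083 - 30451) = (109/114 - 12387)/(24083 - 30451) = -1412009/114/(-6368) = -1412009/114*(-1/6368) = 1412009/725952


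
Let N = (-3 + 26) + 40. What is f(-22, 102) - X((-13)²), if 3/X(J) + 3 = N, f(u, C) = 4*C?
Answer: 8159/20 ≈ 407.95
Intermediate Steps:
N = 63 (N = 23 + 40 = 63)
X(J) = 1/20 (X(J) = 3/(-3 + 63) = 3/60 = 3*(1/60) = 1/20)
f(-22, 102) - X((-13)²) = 4*102 - 1*1/20 = 408 - 1/20 = 8159/20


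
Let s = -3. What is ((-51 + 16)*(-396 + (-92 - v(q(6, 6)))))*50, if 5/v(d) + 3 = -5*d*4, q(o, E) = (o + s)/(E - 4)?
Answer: 28173250/33 ≈ 8.5374e+5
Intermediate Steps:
q(o, E) = (-3 + o)/(-4 + E) (q(o, E) = (o - 3)/(E - 4) = (-3 + o)/(-4 + E))
v(d) = 5/(-3 - 20*d) (v(d) = 5/(-3 - 5*d*4) = 5/(-3 - 20*d))
((-51 + 16)*(-396 + (-92 - v(q(6, 6)))))*50 = ((-51 + 16)*(-396 + (-92 - (-5)/(3 + 20*((-3 + 6)/(-4 + 6))))))*50 = -35*(-396 + (-92 - (-5)/(3 + 20*(3/2))))*50 = -35*(-396 + (-92 - (-5)/(3 + 30)))*50 = -35*(-396 + (-92 - (-5)/33))*50 = -35*(-396 + (-92 - 1*(-5/33)))*50 = -35*(-396 + (-92 + 5/33))*50 = -35*(-396 - 3031/33)*50 = -35*(-16099/33)*50 = (563465/33)*50 = 28173250/33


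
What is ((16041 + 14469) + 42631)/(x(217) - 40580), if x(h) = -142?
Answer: -73141/40722 ≈ -1.7961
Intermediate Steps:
((16041 + 14469) + 42631)/(x(217) - 40580) = ((16041 + 14469) + 42631)/(-142 - 40580) = (30510 + 42631)/(-40722) = 73141*(-1/40722) = -73141/40722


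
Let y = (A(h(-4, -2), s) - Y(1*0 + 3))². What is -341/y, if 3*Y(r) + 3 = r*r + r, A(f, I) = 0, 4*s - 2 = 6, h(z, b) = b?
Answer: -341/9 ≈ -37.889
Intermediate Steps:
s = 2 (s = ½ + (¼)*6 = ½ + 3/2 = 2)
Y(r) = -1 + r/3 + r²/3 (Y(r) = -1 + (r*r + r)/3 = -1 + (r² + r)/3 = -1 + (r + r²)/3 = -1 + (r/3 + r²/3) = -1 + r/3 + r²/3)
y = 9 (y = (0 - (-1 + (1*0 + 3)/3 + (1*0 + 3)²/3))² = (0 - (-1 + (0 + 3)/3 + (0 + 3)²/3))² = (0 - (-1 + (⅓)*3 + (⅓)*3²))² = (0 - (-1 + 1 + (⅓)*9))² = (0 - (-1 + 1 + 3))² = (0 - 1*3)² = (0 - 3)² = (-3)² = 9)
-341/y = -341/9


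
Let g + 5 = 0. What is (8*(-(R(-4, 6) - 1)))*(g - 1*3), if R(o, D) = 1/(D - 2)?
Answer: -48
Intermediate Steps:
g = -5 (g = -5 + 0 = -5)
R(o, D) = 1/(-2 + D)
(8*(-(R(-4, 6) - 1)))*(g - 1*3) = (8*(-(1/(-2 + 6) - 1)))*(-5 - 1*3) = (8*(-(1/4 - 1)))*(-5 - 3) = (8*(-(1/4 - 1)))*(-8) = (8*(-1*(-3/4)))*(-8) = (8*(3/4))*(-8) = 6*(-8) = -48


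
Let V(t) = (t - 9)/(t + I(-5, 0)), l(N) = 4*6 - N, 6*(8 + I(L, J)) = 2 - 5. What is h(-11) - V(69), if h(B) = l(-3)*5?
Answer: 16215/121 ≈ 134.01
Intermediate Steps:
I(L, J) = -17/2 (I(L, J) = -8 + (2 - 5)/6 = -8 + (1/6)*(-3) = -8 - 1/2 = -17/2)
l(N) = 24 - N
V(t) = (-9 + t)/(-17/2 + t) (V(t) = (t - 9)/(t - 17/2) = (-9 + t)/(-17/2 + t))
h(B) = 135 (h(B) = (24 - 1*(-3))*5 = (24 + 3)*5 = 27*5 = 135)
h(-11) - V(69) = 135 - 2*(-9 + 69)/(-17 + 2*69) = 135 - 2*60/(-17 + 138) = 135 - 2*60/121 = 135 - 1*120/121 = 135 - 120/121 = 16215/121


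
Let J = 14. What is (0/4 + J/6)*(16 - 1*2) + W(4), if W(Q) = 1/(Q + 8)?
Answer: 131/4 ≈ 32.750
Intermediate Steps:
W(Q) = 1/(8 + Q)
(0/4 + J/6)*(16 - 1*2) + W(4) = (0/4 + 14/6)*(16 - 1*2) + 1/(8 + 4) = (0*(1/4) + 14*(1/6))*(16 - 2) + 1/12 = (0 + 7/3)*14 + 1/12 = (7/3)*14 + 1/12 = 98/3 + 1/12 = 131/4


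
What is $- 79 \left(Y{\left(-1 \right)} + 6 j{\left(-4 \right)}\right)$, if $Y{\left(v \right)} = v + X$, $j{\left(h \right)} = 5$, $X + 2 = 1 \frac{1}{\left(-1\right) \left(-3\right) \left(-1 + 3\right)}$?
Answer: $- \frac{12877}{6} \approx -2146.2$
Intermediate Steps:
$X = - \frac{11}{6}$ ($X = -2 + 1 \frac{1}{\left(-1\right) \left(-3\right) \left(-1 + 3\right)} = -2 + 1 \frac{1}{3 \cdot 2} = -2 + 1 \cdot \frac{1}{6} = -2 + \frac{1}{6} = - \frac{11}{6} \approx -1.8333$)
$Y{\left(v \right)} = - \frac{11}{6} + v$ ($Y{\left(v \right)} = v - \frac{11}{6} = - \frac{11}{6} + v$)
$- 79 \left(Y{\left(-1 \right)} + 6 j{\left(-4 \right)}\right) = - 79 \left(\left(- \frac{11}{6} - 1\right) + 6 \cdot 5\right) = - 79 \left(- \frac{17}{6} + 30\right) = \left(-79\right) \frac{163}{6} = - \frac{12877}{6}$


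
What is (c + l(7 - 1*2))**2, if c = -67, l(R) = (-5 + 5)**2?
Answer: 4489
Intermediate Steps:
l(R) = 0 (l(R) = 0**2 = 0)
(c + l(7 - 1*2))**2 = (-67 + 0)**2 = (-67)**2 = 4489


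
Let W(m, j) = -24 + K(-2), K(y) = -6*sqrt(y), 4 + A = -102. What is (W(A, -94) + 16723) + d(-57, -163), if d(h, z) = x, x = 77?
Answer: 16776 - 6*I*sqrt(2) ≈ 16776.0 - 8.4853*I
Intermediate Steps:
A = -106 (A = -4 - 102 = -106)
W(m, j) = -24 - 6*I*sqrt(2)
d(h, z) = 77
(W(A, -94) + 16723) + d(-57, -163) = ((-24 - 6*I*sqrt(2)) + 16723) + 77 = (16699 - 6*I*sqrt(2)) + 77 = 16776 - 6*I*sqrt(2)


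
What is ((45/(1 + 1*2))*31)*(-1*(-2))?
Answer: 930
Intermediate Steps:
((45/(1 + 1*2))*31)*(-1*(-2)) = ((45/(1 + 2))*31)*2 = ((45/3)*31)*2 = ((45*(⅓))*31)*2 = (15*31)*2 = 465*2 = 930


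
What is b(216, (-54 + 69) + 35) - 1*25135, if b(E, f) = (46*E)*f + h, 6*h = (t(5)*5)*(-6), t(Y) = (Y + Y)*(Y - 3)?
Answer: 471565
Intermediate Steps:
t(Y) = 2*Y*(-3 + Y) (t(Y) = (2*Y)*(-3 + Y) = 2*Y*(-3 + Y))
h = -100 (h = (((2*5*(-3 + 5))*5)*(-6))/6 = (((2*5*2)*5)*(-6))/6 = ((20*5)*(-6))/6 = (100*(-6))/6 = (⅙)*(-600) = -100)
b(E, f) = -100 + 46*E*f (b(E, f) = (46*E)*f - 100 = 46*E*f - 100 = -100 + 46*E*f)
b(216, (-54 + 69) + 35) - 1*25135 = (-100 + 46*216*((-54 + 69) + 35)) - 1*25135 = (-100 + 46*216*(15 + 35)) - 25135 = (-100 + 46*216*50) - 25135 = (-100 + 496800) - 25135 = 496700 - 25135 = 471565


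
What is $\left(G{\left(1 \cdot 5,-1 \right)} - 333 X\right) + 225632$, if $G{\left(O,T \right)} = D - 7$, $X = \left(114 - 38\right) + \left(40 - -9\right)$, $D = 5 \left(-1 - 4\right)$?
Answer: $183975$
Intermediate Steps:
$D = -25$ ($D = 5 \left(-5\right) = -25$)
$X = 125$ ($X = 76 + \left(40 + 9\right) = 76 + 49 = 125$)
$G{\left(O,T \right)} = -32$ ($G{\left(O,T \right)} = -25 - 7 = -32$)
$\left(G{\left(1 \cdot 5,-1 \right)} - 333 X\right) + 225632 = \left(-32 - 41625\right) + 225632 = -41657 + 225632 = 183975$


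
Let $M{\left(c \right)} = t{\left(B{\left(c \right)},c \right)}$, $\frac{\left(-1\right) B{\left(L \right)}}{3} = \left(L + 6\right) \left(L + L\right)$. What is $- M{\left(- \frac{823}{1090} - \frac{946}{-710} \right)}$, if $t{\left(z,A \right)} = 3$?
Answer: $-3$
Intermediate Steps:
$B{\left(L \right)} = - 6 L \left(6 + L\right)$ ($B{\left(L \right)} = - 3 \left(L + 6\right) \left(L + L\right) = - 3 \left(6 + L\right) 2 L = - 3 \cdot 2 L \left(6 + L\right) = - 6 L \left(6 + L\right)$)
$M{\left(c \right)} = 3$
$- M{\left(- \frac{823}{1090} - \frac{946}{-710} \right)} = \left(-1\right) 3 = -3$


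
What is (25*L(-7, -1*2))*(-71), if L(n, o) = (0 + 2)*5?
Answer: -17750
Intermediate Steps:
L(n, o) = 10 (L(n, o) = 2*5 = 10)
(25*L(-7, -1*2))*(-71) = (25*10)*(-71) = 250*(-71) = -17750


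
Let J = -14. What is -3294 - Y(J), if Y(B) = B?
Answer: -3280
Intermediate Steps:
-3294 - Y(J) = -3294 - 1*(-14) = -3294 + 14 = -3280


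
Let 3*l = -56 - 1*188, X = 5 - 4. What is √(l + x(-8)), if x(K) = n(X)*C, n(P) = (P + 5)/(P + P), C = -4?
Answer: 2*I*√210/3 ≈ 9.6609*I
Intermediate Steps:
X = 1
l = -244/3 (l = (-56 - 1*188)/3 = (-56 - 188)/3 = (⅓)*(-244) = -244/3 ≈ -81.333)
n(P) = (5 + P)/(2*P) (n(P) = (5 + P)/((2*P)) = (5 + P)*(1/(2*P)) = (5 + P)/(2*P))
x(K) = -12 (x(K) = ((½)*(5 + 1)/1)*(-4) = ((½)*1*6)*(-4) = 3*(-4) = -12)
√(l + x(-8)) = √(-244/3 - 12) = √(-280/3) = 2*I*√210/3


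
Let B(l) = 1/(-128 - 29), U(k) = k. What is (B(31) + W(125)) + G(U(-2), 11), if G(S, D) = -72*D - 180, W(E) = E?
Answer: -132980/157 ≈ -847.01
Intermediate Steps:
B(l) = -1/157 (B(l) = 1/(-157) = -1/157)
G(S, D) = -180 - 72*D
(B(31) + W(125)) + G(U(-2), 11) = (-1/157 + 125) + (-180 - 72*11) = 19624/157 + (-180 - 792) = 19624/157 - 972 = -132980/157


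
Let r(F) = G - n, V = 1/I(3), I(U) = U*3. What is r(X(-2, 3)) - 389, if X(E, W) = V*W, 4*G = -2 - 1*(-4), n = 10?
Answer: -797/2 ≈ -398.50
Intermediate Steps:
I(U) = 3*U
V = ⅑ (V = 1/(3*3) = 1/9 = 1*(⅑) = ⅑ ≈ 0.11111)
G = ½ (G = (-2 - 1*(-4))/4 = (-2 + 4)/4 = (¼)*2 = ½ ≈ 0.50000)
X(E, W) = W/9
r(F) = -19/2 (r(F) = ½ - 1*10 = ½ - 10 = -19/2)
r(X(-2, 3)) - 389 = -19/2 - 389 = -797/2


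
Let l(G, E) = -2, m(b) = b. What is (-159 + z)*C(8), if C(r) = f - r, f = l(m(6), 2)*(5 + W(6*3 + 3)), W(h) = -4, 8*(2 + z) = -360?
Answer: 2060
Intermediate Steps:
z = -47 (z = -2 + (⅛)*(-360) = -2 - 45 = -47)
f = -2 (f = -2*(5 - 4) = -2*1 = -2)
C(r) = -2 - r
(-159 + z)*C(8) = (-159 - 47)*(-2 - 1*8) = -206*(-2 - 8) = -206*(-10) = 2060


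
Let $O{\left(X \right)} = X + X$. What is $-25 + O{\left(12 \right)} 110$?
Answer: $2615$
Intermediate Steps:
$O{\left(X \right)} = 2 X$
$-25 + O{\left(12 \right)} 110 = -25 + 2 \cdot 12 \cdot 110 = -25 + 24 \cdot 110 = -25 + 2640 = 2615$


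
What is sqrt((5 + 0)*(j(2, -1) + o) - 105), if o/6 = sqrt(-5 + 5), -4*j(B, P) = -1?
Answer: I*sqrt(415)/2 ≈ 10.186*I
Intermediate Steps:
j(B, P) = 1/4 (j(B, P) = -1/4*(-1) = 1/4)
o = 0 (o = 6*sqrt(-5 + 5) = 6*sqrt(0) = 6*0 = 0)
sqrt((5 + 0)*(j(2, -1) + o) - 105) = sqrt((5 + 0)*(1/4 + 0) - 105) = sqrt(5*(1/4) - 105) = sqrt(5/4 - 105) = sqrt(-415/4) = I*sqrt(415)/2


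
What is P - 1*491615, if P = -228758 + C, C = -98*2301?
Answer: -945871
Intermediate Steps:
C = -225498
P = -454256 (P = -228758 - 225498 = -454256)
P - 1*491615 = -454256 - 1*491615 = -454256 - 491615 = -945871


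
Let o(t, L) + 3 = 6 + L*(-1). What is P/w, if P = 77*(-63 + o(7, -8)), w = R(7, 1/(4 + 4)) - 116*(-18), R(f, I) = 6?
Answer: -2002/1047 ≈ -1.9121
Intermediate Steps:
o(t, L) = 3 - L (o(t, L) = -3 + (6 + L*(-1)) = -3 + (6 - L) = 3 - L)
w = 2094 (w = 6 - 116*(-18) = 6 + 2088 = 2094)
P = -4004 (P = 77*(-63 + (3 - 1*(-8))) = 77*(-63 + (3 + 8)) = 77*(-63 + 11) = 77*(-52) = -4004)
P/w = -4004/2094 = -4004*1/2094 = -2002/1047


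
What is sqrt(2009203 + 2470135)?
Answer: sqrt(4479338) ≈ 2116.4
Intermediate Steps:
sqrt(2009203 + 2470135) = sqrt(4479338)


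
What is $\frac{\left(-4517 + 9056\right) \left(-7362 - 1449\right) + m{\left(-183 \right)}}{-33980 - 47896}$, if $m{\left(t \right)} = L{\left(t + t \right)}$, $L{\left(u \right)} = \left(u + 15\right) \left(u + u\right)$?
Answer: $\frac{13245399}{27292} \approx 485.32$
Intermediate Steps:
$L{\left(u \right)} = 2 u \left(15 + u\right)$ ($L{\left(u \right)} = \left(15 + u\right) 2 u = 2 u \left(15 + u\right)$)
$m{\left(t \right)} = 4 t \left(15 + 2 t\right)$ ($m{\left(t \right)} = 2 \left(t + t\right) \left(15 + \left(t + t\right)\right) = 2 \cdot 2 t \left(15 + 2 t\right) = 4 t \left(15 + 2 t\right)$)
$\frac{\left(-4517 + 9056\right) \left(-7362 - 1449\right) + m{\left(-183 \right)}}{-33980 - 47896} = \frac{\left(-4517 + 9056\right) \left(-7362 - 1449\right) + 4 \left(-183\right) \left(15 + 2 \left(-183\right)\right)}{-33980 - 47896} = \frac{4539 \left(-8811\right) + 4 \left(-183\right) \left(15 - 366\right)}{-81876} = \left(-39993129 + 4 \left(-183\right) \left(-351\right)\right) \left(- \frac{1}{81876}\right) = \left(-39993129 + 256932\right) \left(- \frac{1}{81876}\right) = \left(-39736197\right) \left(- \frac{1}{81876}\right) = \frac{13245399}{27292}$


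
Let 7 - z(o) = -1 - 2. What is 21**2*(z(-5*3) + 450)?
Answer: 202860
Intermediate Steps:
z(o) = 10 (z(o) = 7 - (-1 - 2) = 7 - 1*(-3) = 7 + 3 = 10)
21**2*(z(-5*3) + 450) = 21**2*(10 + 450) = 441*460 = 202860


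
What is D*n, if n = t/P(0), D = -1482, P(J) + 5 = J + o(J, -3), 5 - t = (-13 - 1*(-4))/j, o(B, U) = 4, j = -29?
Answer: 201552/29 ≈ 6950.1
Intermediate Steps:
t = 136/29 (t = 5 - (-13 - 1*(-4))/(-29) = 5 - (-13 + 4)*(-1)/29 = 5 - (-9)*(-1)/29 = 5 - 1*9/29 = 5 - 9/29 = 136/29 ≈ 4.6897)
P(J) = -1 + J (P(J) = -5 + (J + 4) = -5 + (4 + J) = -1 + J)
n = -136/29 (n = 136/(29*(-1 + 0)) = (136/29)/(-1) = (136/29)*(-1) = -136/29 ≈ -4.6897)
D*n = -1482*(-136/29) = 201552/29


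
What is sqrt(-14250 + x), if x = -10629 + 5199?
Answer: 4*I*sqrt(1230) ≈ 140.29*I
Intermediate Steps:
x = -5430
sqrt(-14250 + x) = sqrt(-14250 - 5430) = sqrt(-19680) = 4*I*sqrt(1230)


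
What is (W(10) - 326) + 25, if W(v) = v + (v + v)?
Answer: -271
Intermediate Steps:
W(v) = 3*v (W(v) = v + 2*v = 3*v)
(W(10) - 326) + 25 = (3*10 - 326) + 25 = (30 - 326) + 25 = -296 + 25 = -271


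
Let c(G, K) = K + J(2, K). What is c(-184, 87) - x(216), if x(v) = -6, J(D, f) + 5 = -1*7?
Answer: 81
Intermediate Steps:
J(D, f) = -12 (J(D, f) = -5 - 1*7 = -5 - 7 = -12)
c(G, K) = -12 + K (c(G, K) = K - 12 = -12 + K)
c(-184, 87) - x(216) = (-12 + 87) - 1*(-6) = 75 + 6 = 81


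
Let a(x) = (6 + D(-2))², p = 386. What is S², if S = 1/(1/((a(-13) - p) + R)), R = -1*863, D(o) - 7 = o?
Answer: 1272384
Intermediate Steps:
D(o) = 7 + o
R = -863
a(x) = 121 (a(x) = (6 + (7 - 2))² = (6 + 5)² = 11² = 121)
S = -1128 (S = 1/(1/((121 - 1*386) - 863)) = 1/(1/((121 - 386) - 863)) = 1/(1/(-265 - 863)) = 1/(1/(-1128)) = 1/(-1/1128) = -1128)
S² = (-1128)² = 1272384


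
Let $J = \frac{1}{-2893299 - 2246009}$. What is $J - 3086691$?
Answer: $- \frac{15863455749829}{5139308} \approx -3.0867 \cdot 10^{6}$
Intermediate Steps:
$J = - \frac{1}{5139308}$ ($J = \frac{1}{-5139308} = - \frac{1}{5139308} \approx -1.9458 \cdot 10^{-7}$)
$J - 3086691 = - \frac{1}{5139308} - 3086691 = - \frac{15863455749829}{5139308}$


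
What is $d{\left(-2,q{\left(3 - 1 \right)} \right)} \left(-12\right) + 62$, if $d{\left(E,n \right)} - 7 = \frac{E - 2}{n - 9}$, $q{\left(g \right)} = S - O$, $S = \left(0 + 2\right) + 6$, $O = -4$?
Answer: $-6$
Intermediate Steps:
$S = 8$ ($S = 2 + 6 = 8$)
$q{\left(g \right)} = 12$ ($q{\left(g \right)} = 8 - -4 = 8 + 4 = 12$)
$d{\left(E,n \right)} = 7 + \frac{-2 + E}{-9 + n}$ ($d{\left(E,n \right)} = 7 + \frac{E - 2}{n - 9} = 7 + \frac{-2 + E}{-9 + n}$)
$d{\left(-2,q{\left(3 - 1 \right)} \right)} \left(-12\right) + 62 = \frac{-65 - 2 + 7 \cdot 12}{-9 + 12} \left(-12\right) + 62 = \frac{-65 - 2 + 84}{3} \left(-12\right) + 62 = \frac{1}{3} \cdot 17 \left(-12\right) + 62 = \frac{17}{3} \left(-12\right) + 62 = -68 + 62 = -6$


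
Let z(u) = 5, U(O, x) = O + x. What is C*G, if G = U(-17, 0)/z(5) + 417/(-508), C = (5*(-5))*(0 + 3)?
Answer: 160815/508 ≈ 316.56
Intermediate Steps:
C = -75 (C = -25*3 = -75)
G = -10721/2540 (G = (-17 + 0)/5 + 417/(-508) = -17*1/5 + 417*(-1/508) = -17/5 - 417/508 = -10721/2540 ≈ -4.2209)
C*G = -75*(-10721/2540) = 160815/508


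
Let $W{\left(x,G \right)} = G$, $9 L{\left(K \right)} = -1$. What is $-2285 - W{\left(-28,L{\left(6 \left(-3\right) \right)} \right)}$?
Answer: $- \frac{20564}{9} \approx -2284.9$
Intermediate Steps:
$L{\left(K \right)} = - \frac{1}{9}$ ($L{\left(K \right)} = \frac{1}{9} \left(-1\right) = - \frac{1}{9}$)
$-2285 - W{\left(-28,L{\left(6 \left(-3\right) \right)} \right)} = -2285 - - \frac{1}{9} = -2285 + \frac{1}{9} = - \frac{20564}{9}$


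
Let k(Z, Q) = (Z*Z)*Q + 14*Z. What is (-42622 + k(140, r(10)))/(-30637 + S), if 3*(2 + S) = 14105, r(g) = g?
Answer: -233007/38906 ≈ -5.9890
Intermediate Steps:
k(Z, Q) = 14*Z + Q*Z² (k(Z, Q) = Z²*Q + 14*Z = Q*Z² + 14*Z = 14*Z + Q*Z²)
S = 14099/3 (S = -2 + (⅓)*14105 = -2 + 14105/3 = 14099/3 ≈ 4699.7)
(-42622 + k(140, r(10)))/(-30637 + S) = (-42622 + 140*(14 + 10*140))/(-30637 + 14099/3) = (-42622 + 140*(14 + 1400))/(-77812/3) = (-42622 + 140*1414)*(-3/77812) = (-42622 + 197960)*(-3/77812) = 155338*(-3/77812) = -233007/38906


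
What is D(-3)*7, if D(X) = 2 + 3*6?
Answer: 140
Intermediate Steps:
D(X) = 20 (D(X) = 2 + 18 = 20)
D(-3)*7 = 20*7 = 140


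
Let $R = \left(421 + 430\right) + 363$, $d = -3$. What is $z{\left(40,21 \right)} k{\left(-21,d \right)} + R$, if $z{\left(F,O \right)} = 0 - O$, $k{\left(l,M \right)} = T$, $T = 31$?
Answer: $563$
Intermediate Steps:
$k{\left(l,M \right)} = 31$
$z{\left(F,O \right)} = - O$
$R = 1214$ ($R = 851 + 363 = 1214$)
$z{\left(40,21 \right)} k{\left(-21,d \right)} + R = \left(-1\right) 21 \cdot 31 + 1214 = \left(-21\right) 31 + 1214 = -651 + 1214 = 563$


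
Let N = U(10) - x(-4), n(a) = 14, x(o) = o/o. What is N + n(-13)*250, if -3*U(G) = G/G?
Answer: 10496/3 ≈ 3498.7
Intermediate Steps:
x(o) = 1
U(G) = -⅓ (U(G) = -G/(3*G) = -⅓*1 = -⅓)
N = -4/3 (N = -⅓ - 1*1 = -⅓ - 1 = -4/3 ≈ -1.3333)
N + n(-13)*250 = -4/3 + 14*250 = -4/3 + 3500 = 10496/3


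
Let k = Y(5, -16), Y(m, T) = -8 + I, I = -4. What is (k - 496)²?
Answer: 258064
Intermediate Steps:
Y(m, T) = -12 (Y(m, T) = -8 - 4 = -12)
k = -12
(k - 496)² = (-12 - 496)² = (-508)² = 258064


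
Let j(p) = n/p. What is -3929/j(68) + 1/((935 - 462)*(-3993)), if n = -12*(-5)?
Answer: -14016800488/3147815 ≈ -4452.9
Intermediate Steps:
n = 60
j(p) = 60/p
-3929/j(68) + 1/((935 - 462)*(-3993)) = -3929/(60/68) + 1/((935 - 462)*(-3993)) = -3929/(60*(1/68)) - 1/3993/473 = -3929/15/17 + (1/473)*(-1/3993) = -3929*17/15 - 1/1888689 = -66793/15 - 1/1888689 = -14016800488/3147815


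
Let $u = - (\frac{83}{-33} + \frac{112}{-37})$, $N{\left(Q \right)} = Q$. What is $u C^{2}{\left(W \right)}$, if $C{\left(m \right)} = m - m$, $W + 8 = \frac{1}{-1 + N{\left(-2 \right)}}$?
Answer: $0$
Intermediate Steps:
$W = - \frac{25}{3}$ ($W = -8 + \frac{1}{-1 - 2} = -8 + \frac{1}{-3} = -8 - \frac{1}{3} = - \frac{25}{3} \approx -8.3333$)
$C{\left(m \right)} = 0$
$u = \frac{6767}{1221}$ ($u = - (83 \left(- \frac{1}{33}\right) + 112 \left(- \frac{1}{37}\right)) = - (- \frac{83}{33} - \frac{112}{37}) = \left(-1\right) \left(- \frac{6767}{1221}\right) = \frac{6767}{1221} \approx 5.5422$)
$u C^{2}{\left(W \right)} = \frac{6767 \cdot 0^{2}}{1221} = \frac{6767}{1221} \cdot 0 = 0$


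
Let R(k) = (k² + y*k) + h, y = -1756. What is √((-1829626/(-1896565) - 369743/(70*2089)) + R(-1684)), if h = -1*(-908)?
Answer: √17825301896262986387444612430/55466939990 ≈ 2407.0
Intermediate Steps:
h = 908
R(k) = 908 + k² - 1756*k (R(k) = (k² - 1756*k) + 908 = 908 + k² - 1756*k)
√((-1829626/(-1896565) - 369743/(70*2089)) + R(-1684)) = √((-1829626/(-1896565) - 369743/(70*2089)) + (908 + (-1684)² - 1756*(-1684))) = √((-1829626*(-1/1896565) - 369743/146230) + (908 + 2835856 + 2957104)) = √((1829626/1896565 - 369743*1/146230) + 5793868) = √((1829626/1896565 - 369743/146230) + 5793868) = √(-86739084563/55466939990 + 5793868) = √(321368041926896757/55466939990) = √17825301896262986387444612430/55466939990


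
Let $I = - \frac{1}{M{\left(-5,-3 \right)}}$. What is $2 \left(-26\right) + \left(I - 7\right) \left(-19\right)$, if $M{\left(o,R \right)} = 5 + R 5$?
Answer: $\frac{791}{10} \approx 79.1$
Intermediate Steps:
$M{\left(o,R \right)} = 5 + 5 R$
$I = \frac{1}{10}$ ($I = - \frac{1}{5 + 5 \left(-3\right)} = - \frac{1}{5 - 15} = - \frac{1}{-10} = \left(-1\right) \left(- \frac{1}{10}\right) = \frac{1}{10} \approx 0.1$)
$2 \left(-26\right) + \left(I - 7\right) \left(-19\right) = 2 \left(-26\right) + \left(\frac{1}{10} - 7\right) \left(-19\right) = -52 + \left(\frac{1}{10} - 7\right) \left(-19\right) = -52 - - \frac{1311}{10} = -52 + \frac{1311}{10} = \frac{791}{10}$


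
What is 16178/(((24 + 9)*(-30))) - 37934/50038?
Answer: -211767356/12384405 ≈ -17.100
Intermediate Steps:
16178/(((24 + 9)*(-30))) - 37934/50038 = 16178/((33*(-30))) - 37934*1/50038 = 16178/(-990) - 18967/25019 = 16178*(-1/990) - 18967/25019 = -8089/495 - 18967/25019 = -211767356/12384405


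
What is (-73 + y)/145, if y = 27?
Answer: -46/145 ≈ -0.31724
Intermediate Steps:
(-73 + y)/145 = (-73 + 27)/145 = -46*1/145 = -46/145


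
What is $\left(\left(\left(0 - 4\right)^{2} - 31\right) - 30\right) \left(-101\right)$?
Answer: $4545$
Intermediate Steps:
$\left(\left(\left(0 - 4\right)^{2} - 31\right) - 30\right) \left(-101\right) = \left(\left(\left(-4\right)^{2} - 31\right) - 30\right) \left(-101\right) = \left(\left(16 - 31\right) - 30\right) \left(-101\right) = \left(-15 - 30\right) \left(-101\right) = \left(-45\right) \left(-101\right) = 4545$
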